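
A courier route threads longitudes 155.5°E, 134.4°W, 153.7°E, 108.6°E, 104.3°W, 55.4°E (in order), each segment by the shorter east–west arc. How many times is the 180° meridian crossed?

Leg 1: +155.5° → -134.4°, shortest Δλ = 70.1° (east) — crosses 180°.
Leg 2: -134.4° → +153.7°, shortest Δλ = -71.9° (west) — crosses 180°.
Leg 3: +153.7° → +108.6°, shortest Δλ = -45.1° (west) — does not cross 180°.
Leg 4: +108.6° → -104.3°, shortest Δλ = 147.1° (east) — crosses 180°.
Leg 5: -104.3° → +55.4°, shortest Δλ = 159.7° (east) — does not cross 180°.
Total crossings: 3.

3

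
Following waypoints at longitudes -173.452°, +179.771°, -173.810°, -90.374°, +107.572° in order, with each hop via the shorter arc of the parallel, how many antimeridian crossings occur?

Leg 1: -173.452° → +179.771°, shortest Δλ = -6.777° (west) — crosses 180°.
Leg 2: +179.771° → -173.810°, shortest Δλ = 6.419° (east) — crosses 180°.
Leg 3: -173.810° → -90.374°, shortest Δλ = 83.436° (east) — does not cross 180°.
Leg 4: -90.374° → +107.572°, shortest Δλ = -162.054° (west) — crosses 180°.
Total crossings: 3.

3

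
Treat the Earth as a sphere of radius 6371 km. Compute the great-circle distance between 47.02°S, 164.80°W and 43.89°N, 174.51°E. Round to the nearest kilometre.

Δλ = 174.51 − -164.80 = 339.31°; wrapped into (−180°, 180°]: -20.69°.
Δφ = 43.89 − -47.02 = 90.91°.
a = sin²(Δφ/2) + cos φ₁ · cos φ₂ · sin²(Δλ/2) = 0.523784.
c = 2·atan2(√a, √(1−a)) = 1.61838 rad → d = 6371·c ≈ 10310.72 km.

10311 km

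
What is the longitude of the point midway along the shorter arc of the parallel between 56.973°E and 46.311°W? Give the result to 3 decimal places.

5.331°E

Signed shortest Δλ from +56.973° to -46.311° is -103.284°.
Midpoint longitude = +56.973° + (-103.284°)/2 = +56.973° − 51.642° = +5.331°.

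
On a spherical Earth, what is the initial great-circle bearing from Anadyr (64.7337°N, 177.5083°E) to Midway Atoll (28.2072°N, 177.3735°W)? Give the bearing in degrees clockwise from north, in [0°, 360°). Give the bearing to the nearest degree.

Δλ = -177.3735 − 177.5083 = -354.8818°; wrapped into (−180°, 180°]: 5.1182°.
θ = atan2( sin Δλ · cos φ₂ , cos φ₁ · sin φ₂ − sin φ₁ · cos φ₂ · cos Δλ )
  = atan2(0.07862, -0.59202) = 172.436° → normalised to [0°, 360°): 172.436°.

172°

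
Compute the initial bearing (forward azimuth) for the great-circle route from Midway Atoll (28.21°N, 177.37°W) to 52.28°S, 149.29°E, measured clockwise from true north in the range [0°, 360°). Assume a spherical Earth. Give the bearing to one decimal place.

199.7°

Δλ = 149.29 − -177.37 = 326.66°; wrapped into (−180°, 180°]: -33.34°.
θ = atan2( sin Δλ · cos φ₂ , cos φ₁ · sin φ₂ − sin φ₁ · cos φ₂ · cos Δλ )
  = atan2(-0.33625, -0.93866) = -160.291° → normalised to [0°, 360°): 199.709°.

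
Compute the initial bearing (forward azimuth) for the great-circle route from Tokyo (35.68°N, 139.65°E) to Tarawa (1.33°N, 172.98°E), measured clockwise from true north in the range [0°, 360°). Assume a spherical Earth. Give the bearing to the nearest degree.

130°

Δλ = 172.98 − 139.65 = 33.33°.
θ = atan2( sin Δλ · cos φ₂ , cos φ₁ · sin φ₂ − sin φ₁ · cos φ₂ · cos Δλ )
  = atan2(0.54931, -0.46834) = 130.451° → normalised to [0°, 360°): 130.451°.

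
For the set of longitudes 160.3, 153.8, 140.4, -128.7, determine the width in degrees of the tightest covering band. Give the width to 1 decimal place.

90.9°

Sort the longitudes: -128.7°, +140.4°, +153.8°, +160.3°.
Eastward gaps between consecutive values (wrapping around): 269.1°, 13.4°, 6.5°, 71.0°.
Largest gap = 269.1° ⇒ minimal covering band is its complement: 360° − 269.1° = 90.9°.
Band runs from +140.4° eastward to -128.7°, crossing the antimeridian.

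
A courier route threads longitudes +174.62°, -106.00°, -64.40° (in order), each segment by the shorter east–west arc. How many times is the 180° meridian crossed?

Leg 1: +174.62° → -106.00°, shortest Δλ = 79.38° (east) — crosses 180°.
Leg 2: -106.00° → -64.40°, shortest Δλ = 41.6° (east) — does not cross 180°.
Total crossings: 1.

1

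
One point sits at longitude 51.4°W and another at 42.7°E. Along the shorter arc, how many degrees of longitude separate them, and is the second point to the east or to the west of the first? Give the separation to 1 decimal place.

94.1° east

Raw difference: 42.7 − -51.4 = 94.1°.
Normalise into (−180°, 180°]: 94.1° stays 94.1°.
Positive ⇒ the second point lies to the east; separation 94.1°.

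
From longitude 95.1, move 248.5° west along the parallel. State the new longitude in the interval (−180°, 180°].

Start at +95.1°; shift −248.5° → -153.4°.
-153.4° already lies in (−180°, 180°].

-153.4°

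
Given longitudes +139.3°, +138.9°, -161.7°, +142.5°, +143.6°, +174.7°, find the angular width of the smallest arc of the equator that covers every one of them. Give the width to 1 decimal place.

Sort the longitudes: -161.7°, +138.9°, +139.3°, +142.5°, +143.6°, +174.7°.
Eastward gaps between consecutive values (wrapping around): 300.6°, 0.4°, 3.2°, 1.1°, 31.1°, 23.6°.
Largest gap = 300.6° ⇒ minimal covering band is its complement: 360° − 300.6° = 59.4°.
Band runs from +138.9° eastward to -161.7°, crossing the antimeridian.

59.4°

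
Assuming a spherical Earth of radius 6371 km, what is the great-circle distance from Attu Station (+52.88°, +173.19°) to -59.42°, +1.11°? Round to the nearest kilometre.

Δλ = 1.11 − 173.19 = -172.08°.
Δφ = -59.42 − 52.88 = -112.30°.
a = sin²(Δφ/2) + cos φ₁ · cos φ₂ · sin²(Δλ/2) = 0.995282.
c = 2·atan2(√a, √(1−a)) = 3.00411 rad → d = 6371·c ≈ 19139.18 km.

19139 km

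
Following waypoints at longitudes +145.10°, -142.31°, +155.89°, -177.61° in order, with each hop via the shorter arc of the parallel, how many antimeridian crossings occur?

Leg 1: +145.10° → -142.31°, shortest Δλ = 72.59° (east) — crosses 180°.
Leg 2: -142.31° → +155.89°, shortest Δλ = -61.8° (west) — crosses 180°.
Leg 3: +155.89° → -177.61°, shortest Δλ = 26.5° (east) — crosses 180°.
Total crossings: 3.

3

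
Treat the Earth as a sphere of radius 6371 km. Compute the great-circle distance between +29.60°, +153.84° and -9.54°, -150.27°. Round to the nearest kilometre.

7393 km

Δλ = -150.27 − 153.84 = -304.11°; wrapped into (−180°, 180°]: 55.89°.
Δφ = -9.54 − 29.60 = -39.14°.
a = sin²(Δφ/2) + cos φ₁ · cos φ₂ · sin²(Δλ/2) = 0.300505.
c = 2·atan2(√a, √(1−a)) = 1.16038 rad → d = 6371·c ≈ 7392.78 km.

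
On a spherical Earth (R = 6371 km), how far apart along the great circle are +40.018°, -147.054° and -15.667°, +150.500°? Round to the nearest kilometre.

8936 km

Δλ = 150.500 − -147.054 = 297.554°; wrapped into (−180°, 180°]: -62.446°.
Δφ = -15.667 − 40.018 = -55.685°.
a = sin²(Δφ/2) + cos φ₁ · cos φ₂ · sin²(Δλ/2) = 0.416271.
c = 2·atan2(√a, √(1−a)) = 1.40255 rad → d = 6371·c ≈ 8935.62 km.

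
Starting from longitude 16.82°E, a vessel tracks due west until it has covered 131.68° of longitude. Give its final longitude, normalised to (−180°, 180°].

114.86°W

Start at +16.82°; shift −131.68° → -114.86°.
-114.86° already lies in (−180°, 180°].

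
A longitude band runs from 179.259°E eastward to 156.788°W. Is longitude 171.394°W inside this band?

Band width going east from +179.259° to -156.788°: ((-156.788 − 179.259) mod 360) = 23.953°.
Offset of -171.394° east of the west edge: ((-171.394 − 179.259) mod 360) = 9.347°.
9.347° ≤ 23.953° ⇒ inside.

Yes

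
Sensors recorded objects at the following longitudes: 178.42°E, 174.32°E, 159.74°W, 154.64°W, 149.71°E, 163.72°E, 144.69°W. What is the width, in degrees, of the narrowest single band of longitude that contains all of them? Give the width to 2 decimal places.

65.60°

Sort the longitudes: -159.74°, -154.64°, -144.69°, +149.71°, +163.72°, +174.32°, +178.42°.
Eastward gaps between consecutive values (wrapping around): 5.10°, 9.95°, 294.40°, 14.01°, 10.60°, 4.10°, 21.84°.
Largest gap = 294.40° ⇒ minimal covering band is its complement: 360° − 294.40° = 65.60°.
Band runs from +149.71° eastward to -144.69°, crossing the antimeridian.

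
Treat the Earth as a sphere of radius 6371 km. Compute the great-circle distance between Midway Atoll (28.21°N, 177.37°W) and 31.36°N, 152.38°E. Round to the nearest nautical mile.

Δλ = 152.38 − -177.37 = 329.75°; wrapped into (−180°, 180°]: -30.25°.
Δφ = 31.36 − 28.21 = 3.15°.
a = sin²(Δφ/2) + cos φ₁ · cos φ₂ · sin²(Δλ/2) = 0.051986.
c = 2·atan2(√a, √(1−a)) = 0.46006 rad → d = 6371·c ≈ 2931.03 km ≈ 1582.63 nmi.

1583 nmi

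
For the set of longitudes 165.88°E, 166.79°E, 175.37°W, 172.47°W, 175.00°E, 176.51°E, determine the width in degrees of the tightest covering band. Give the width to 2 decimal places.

Sort the longitudes: -175.37°, -172.47°, +165.88°, +166.79°, +175.00°, +176.51°.
Eastward gaps between consecutive values (wrapping around): 2.90°, 338.35°, 0.91°, 8.21°, 1.51°, 8.12°.
Largest gap = 338.35° ⇒ minimal covering band is its complement: 360° − 338.35° = 21.65°.
Band runs from +165.88° eastward to -172.47°, crossing the antimeridian.

21.65°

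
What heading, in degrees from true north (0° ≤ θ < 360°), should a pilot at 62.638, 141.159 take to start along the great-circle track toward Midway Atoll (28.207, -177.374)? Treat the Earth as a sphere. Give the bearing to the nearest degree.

Δλ = -177.374 − 141.159 = -318.533°; wrapped into (−180°, 180°]: 41.467°.
θ = atan2( sin Δλ · cos φ₂ , cos φ₁ · sin φ₂ − sin φ₁ · cos φ₂ · cos Δλ )
  = atan2(0.58355, -0.36923) = 122.323° → normalised to [0°, 360°): 122.323°.

122°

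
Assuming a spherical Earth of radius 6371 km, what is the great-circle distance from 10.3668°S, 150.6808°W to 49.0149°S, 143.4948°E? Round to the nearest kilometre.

7385 km

Δλ = 143.4948 − -150.6808 = 294.1756°; wrapped into (−180°, 180°]: -65.8244°.
Δφ = -49.0149 − -10.3668 = -38.6481°.
a = sin²(Δφ/2) + cos φ₁ · cos φ₂ · sin²(Δλ/2) = 0.299973.
c = 2·atan2(√a, √(1−a)) = 1.15922 rad → d = 6371·c ≈ 7385.39 km.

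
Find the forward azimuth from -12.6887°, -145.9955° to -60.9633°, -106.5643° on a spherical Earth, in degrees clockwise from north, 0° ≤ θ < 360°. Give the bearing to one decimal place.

Δλ = -106.5643 − -145.9955 = 39.4312°.
θ = atan2( sin Δλ · cos φ₂ , cos φ₁ · sin φ₂ − sin φ₁ · cos φ₂ · cos Δλ )
  = atan2(0.30828, -0.77061) = 158.196° → normalised to [0°, 360°): 158.196°.

158.2°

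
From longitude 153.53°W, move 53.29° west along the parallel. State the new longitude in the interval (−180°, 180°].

153.18°E

Start at -153.53°; shift −53.29° → -206.82°.
-206.82° lies outside (−180°, 180°]; add 360° → +153.18°.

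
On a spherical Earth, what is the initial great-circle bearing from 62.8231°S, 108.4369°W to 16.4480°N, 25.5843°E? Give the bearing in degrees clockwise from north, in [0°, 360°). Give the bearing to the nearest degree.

124°

Δλ = 25.5843 − -108.4369 = 134.0212°.
θ = atan2( sin Δλ · cos φ₂ , cos φ₁ · sin φ₂ − sin φ₁ · cos φ₂ · cos Δλ )
  = atan2(0.68966, -0.46358) = 123.909° → normalised to [0°, 360°): 123.909°.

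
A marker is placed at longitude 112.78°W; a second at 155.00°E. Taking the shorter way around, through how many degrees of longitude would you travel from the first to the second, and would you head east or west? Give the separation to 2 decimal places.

Raw difference: 155.00 − -112.78 = 267.78°.
Normalise into (−180°, 180°]: 267.78° − 360° = -92.22°.
Negative ⇒ the second point lies to the west; separation 92.22°.

92.22° west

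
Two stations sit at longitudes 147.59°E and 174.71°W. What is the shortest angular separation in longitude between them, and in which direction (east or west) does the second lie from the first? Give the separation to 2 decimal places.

Raw difference: -174.71 − 147.59 = -322.3°.
Normalise into (−180°, 180°]: -322.3° + 360° = 37.7°.
Positive ⇒ the second point lies to the east; separation 37.70°.

37.70° east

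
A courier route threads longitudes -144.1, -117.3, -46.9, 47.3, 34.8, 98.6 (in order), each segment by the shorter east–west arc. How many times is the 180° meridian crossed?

Leg 1: -144.1° → -117.3°, shortest Δλ = 26.8° (east) — does not cross 180°.
Leg 2: -117.3° → -46.9°, shortest Δλ = 70.4° (east) — does not cross 180°.
Leg 3: -46.9° → +47.3°, shortest Δλ = 94.2° (east) — does not cross 180°.
Leg 4: +47.3° → +34.8°, shortest Δλ = -12.5° (west) — does not cross 180°.
Leg 5: +34.8° → +98.6°, shortest Δλ = 63.8° (east) — does not cross 180°.
Total crossings: 0.

0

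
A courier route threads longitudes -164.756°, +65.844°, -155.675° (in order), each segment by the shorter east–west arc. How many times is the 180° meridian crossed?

Leg 1: -164.756° → +65.844°, shortest Δλ = -129.4° (west) — crosses 180°.
Leg 2: +65.844° → -155.675°, shortest Δλ = 138.481° (east) — crosses 180°.
Total crossings: 2.

2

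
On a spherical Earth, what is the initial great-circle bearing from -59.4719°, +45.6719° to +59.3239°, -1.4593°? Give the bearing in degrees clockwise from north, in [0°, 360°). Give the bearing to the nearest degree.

Δλ = -1.4593 − 45.6719 = -47.1312°.
θ = atan2( sin Δλ · cos φ₂ , cos φ₁ · sin φ₂ − sin φ₁ · cos φ₂ · cos Δλ )
  = atan2(-0.37392, 0.73586) = -26.937° → normalised to [0°, 360°): 333.063°.

333°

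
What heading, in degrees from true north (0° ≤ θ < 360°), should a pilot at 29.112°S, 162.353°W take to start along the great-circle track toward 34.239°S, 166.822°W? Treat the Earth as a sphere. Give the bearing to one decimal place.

215.4°

Δλ = -166.822 − -162.353 = -4.469°.
θ = atan2( sin Δλ · cos φ₂ , cos φ₁ · sin φ₂ − sin φ₁ · cos φ₂ · cos Δλ )
  = atan2(-0.06442, -0.09059) = -144.583° → normalised to [0°, 360°): 215.417°.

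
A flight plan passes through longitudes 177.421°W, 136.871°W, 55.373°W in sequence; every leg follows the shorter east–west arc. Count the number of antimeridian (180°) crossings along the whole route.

0

Leg 1: -177.421° → -136.871°, shortest Δλ = 40.55° (east) — does not cross 180°.
Leg 2: -136.871° → -55.373°, shortest Δλ = 81.498° (east) — does not cross 180°.
Total crossings: 0.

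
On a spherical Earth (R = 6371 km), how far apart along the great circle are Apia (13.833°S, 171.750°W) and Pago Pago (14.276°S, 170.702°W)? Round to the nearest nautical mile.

Δλ = -170.702 − -171.750 = 1.048°.
Δφ = -14.276 − -13.833 = -0.443°.
a = sin²(Δφ/2) + cos φ₁ · cos φ₂ · sin²(Δλ/2) = 0.000094.
c = 2·atan2(√a, √(1−a)) = 0.01935 rad → d = 6371·c ≈ 123.31 km ≈ 66.58 nmi.

67 nmi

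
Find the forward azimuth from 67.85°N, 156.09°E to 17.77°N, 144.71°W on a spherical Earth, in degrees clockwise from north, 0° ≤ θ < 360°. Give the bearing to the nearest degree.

Δλ = -144.71 − 156.09 = -300.80°; wrapped into (−180°, 180°]: 59.20°.
θ = atan2( sin Δλ · cos φ₂ , cos φ₁ · sin φ₂ − sin φ₁ · cos φ₂ · cos Δλ )
  = atan2(0.81798, -0.33656) = 112.365° → normalised to [0°, 360°): 112.365°.

112°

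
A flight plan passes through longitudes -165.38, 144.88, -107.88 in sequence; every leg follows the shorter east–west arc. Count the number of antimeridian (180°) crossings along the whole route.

2

Leg 1: -165.38° → +144.88°, shortest Δλ = -49.74° (west) — crosses 180°.
Leg 2: +144.88° → -107.88°, shortest Δλ = 107.24° (east) — crosses 180°.
Total crossings: 2.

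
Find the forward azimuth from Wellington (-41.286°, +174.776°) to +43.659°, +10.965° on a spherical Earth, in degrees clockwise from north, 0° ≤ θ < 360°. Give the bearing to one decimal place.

286.7°

Δλ = 10.965 − 174.776 = -163.811°.
θ = atan2( sin Δλ · cos φ₂ , cos φ₁ · sin φ₂ − sin φ₁ · cos φ₂ · cos Δλ )
  = atan2(-0.20171, 0.06033) = -73.347° → normalised to [0°, 360°): 286.653°.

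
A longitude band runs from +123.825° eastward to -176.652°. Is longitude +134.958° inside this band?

Band width going east from +123.825° to -176.652°: ((-176.652 − 123.825) mod 360) = 59.523°.
Offset of +134.958° east of the west edge: ((134.958 − 123.825) mod 360) = 11.133°.
11.133° ≤ 59.523° ⇒ inside.

Yes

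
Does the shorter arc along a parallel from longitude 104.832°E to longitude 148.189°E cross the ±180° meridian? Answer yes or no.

Signed shortest Δλ = ((148.189 − 104.832 + 180) mod 360) − 180 = 43.357°.
Going east by 43.357° from +104.832° reaches +148.189° without touching 180°.

No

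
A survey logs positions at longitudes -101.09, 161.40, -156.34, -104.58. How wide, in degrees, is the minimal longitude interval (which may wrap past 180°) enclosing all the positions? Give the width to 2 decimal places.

Sort the longitudes: -156.34°, -104.58°, -101.09°, +161.40°.
Eastward gaps between consecutive values (wrapping around): 51.76°, 3.49°, 262.49°, 42.26°.
Largest gap = 262.49° ⇒ minimal covering band is its complement: 360° − 262.49° = 97.51°.
Band runs from +161.40° eastward to -101.09°, crossing the antimeridian.

97.51°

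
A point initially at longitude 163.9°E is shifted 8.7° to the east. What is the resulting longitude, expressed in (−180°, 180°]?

172.6°E

Start at +163.9°; shift +8.7° → +172.6°.
+172.6° already lies in (−180°, 180°].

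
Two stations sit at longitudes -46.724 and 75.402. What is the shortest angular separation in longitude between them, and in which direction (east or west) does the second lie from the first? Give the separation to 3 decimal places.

122.126° east

Raw difference: 75.402 − -46.724 = 122.126°.
Normalise into (−180°, 180°]: 122.126° stays 122.126°.
Positive ⇒ the second point lies to the east; separation 122.126°.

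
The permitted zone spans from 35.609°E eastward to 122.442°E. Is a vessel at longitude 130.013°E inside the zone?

No

Band width going east from +35.609° to +122.442°: ((122.442 − 35.609) mod 360) = 86.833°.
Offset of +130.013° east of the west edge: ((130.013 − 35.609) mod 360) = 94.404°.
94.404° > 86.833° ⇒ outside.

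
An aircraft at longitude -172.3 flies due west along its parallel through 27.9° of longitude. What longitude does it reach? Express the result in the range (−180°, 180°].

Start at -172.3°; shift −27.9° → -200.2°.
-200.2° lies outside (−180°, 180°]; add 360° → +159.8°.

+159.8°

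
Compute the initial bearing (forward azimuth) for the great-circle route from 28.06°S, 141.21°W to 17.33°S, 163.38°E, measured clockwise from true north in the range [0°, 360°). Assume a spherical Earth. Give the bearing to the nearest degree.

Δλ = 163.38 − -141.21 = 304.59°; wrapped into (−180°, 180°]: -55.41°.
θ = atan2( sin Δλ · cos φ₂ , cos φ₁ · sin φ₂ − sin φ₁ · cos φ₂ · cos Δλ )
  = atan2(-0.78586, -0.00794) = -90.579° → normalised to [0°, 360°): 269.421°.

269°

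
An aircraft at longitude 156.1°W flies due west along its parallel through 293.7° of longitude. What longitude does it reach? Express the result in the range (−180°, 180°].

89.8°W

Start at -156.1°; shift −293.7° → -449.8°.
-449.8° lies outside (−180°, 180°]; add 360° → -89.8°.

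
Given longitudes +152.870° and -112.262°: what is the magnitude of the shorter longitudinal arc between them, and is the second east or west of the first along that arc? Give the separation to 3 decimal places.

Raw difference: -112.262 − 152.870 = -265.132°.
Normalise into (−180°, 180°]: -265.132° + 360° = 94.868°.
Positive ⇒ the second point lies to the east; separation 94.868°.

94.868° east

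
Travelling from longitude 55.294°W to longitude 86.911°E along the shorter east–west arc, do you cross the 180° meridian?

No

Signed shortest Δλ = ((86.911 − -55.294 + 180) mod 360) − 180 = 142.205°.
Going east by 142.205° from -55.294° reaches +86.911° without touching 180°.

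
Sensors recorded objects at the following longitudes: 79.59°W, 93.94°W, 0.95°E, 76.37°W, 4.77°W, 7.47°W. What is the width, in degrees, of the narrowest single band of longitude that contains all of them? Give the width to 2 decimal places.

94.89°

Sort the longitudes: -93.94°, -79.59°, -76.37°, -7.47°, -4.77°, +0.95°.
Eastward gaps between consecutive values (wrapping around): 14.35°, 3.22°, 68.90°, 2.70°, 5.72°, 265.11°.
Largest gap = 265.11° ⇒ minimal covering band is its complement: 360° − 265.11° = 94.89°.
Band runs from -93.94° eastward to +0.95°.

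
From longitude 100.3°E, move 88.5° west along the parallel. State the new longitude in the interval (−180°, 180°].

Start at +100.3°; shift −88.5° → +11.8°.
+11.8° already lies in (−180°, 180°].

11.8°E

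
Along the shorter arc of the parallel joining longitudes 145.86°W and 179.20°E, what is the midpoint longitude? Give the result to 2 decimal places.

163.33°W

Signed shortest Δλ from -145.86° to +179.20° is -34.94°.
Midpoint longitude = -145.86° + (-34.94°)/2 = -145.86° − 17.47° = -163.33°.
(The naïve average (-145.86 + +179.20)/2 = 16.67° is on the wrong side of the globe.)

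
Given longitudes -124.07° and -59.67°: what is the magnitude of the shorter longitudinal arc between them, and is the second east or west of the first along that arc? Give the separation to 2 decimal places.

64.40° east

Raw difference: -59.67 − -124.07 = 64.4°.
Normalise into (−180°, 180°]: 64.4° stays 64.4°.
Positive ⇒ the second point lies to the east; separation 64.40°.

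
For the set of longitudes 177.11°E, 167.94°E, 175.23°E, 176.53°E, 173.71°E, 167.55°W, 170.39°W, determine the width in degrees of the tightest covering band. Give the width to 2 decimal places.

Sort the longitudes: -170.39°, -167.55°, +167.94°, +173.71°, +175.23°, +176.53°, +177.11°.
Eastward gaps between consecutive values (wrapping around): 2.84°, 335.49°, 5.77°, 1.52°, 1.30°, 0.58°, 12.50°.
Largest gap = 335.49° ⇒ minimal covering band is its complement: 360° − 335.49° = 24.51°.
Band runs from +167.94° eastward to -167.55°, crossing the antimeridian.

24.51°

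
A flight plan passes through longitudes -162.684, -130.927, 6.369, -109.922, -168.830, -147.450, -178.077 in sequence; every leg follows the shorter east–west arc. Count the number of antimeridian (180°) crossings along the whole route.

Leg 1: -162.684° → -130.927°, shortest Δλ = 31.757° (east) — does not cross 180°.
Leg 2: -130.927° → +6.369°, shortest Δλ = 137.296° (east) — does not cross 180°.
Leg 3: +6.369° → -109.922°, shortest Δλ = -116.291° (west) — does not cross 180°.
Leg 4: -109.922° → -168.830°, shortest Δλ = -58.908° (west) — does not cross 180°.
Leg 5: -168.830° → -147.450°, shortest Δλ = 21.38° (east) — does not cross 180°.
Leg 6: -147.450° → -178.077°, shortest Δλ = -30.627° (west) — does not cross 180°.
Total crossings: 0.

0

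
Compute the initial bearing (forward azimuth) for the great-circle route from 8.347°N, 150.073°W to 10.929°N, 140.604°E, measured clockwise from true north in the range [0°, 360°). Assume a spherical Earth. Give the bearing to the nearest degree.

Δλ = 140.604 − -150.073 = 290.677°; wrapped into (−180°, 180°]: -69.323°.
θ = atan2( sin Δλ · cos φ₂ , cos φ₁ · sin φ₂ − sin φ₁ · cos φ₂ · cos Δλ )
  = atan2(-0.91862, 0.13726) = -81.502° → normalised to [0°, 360°): 278.498°.

278°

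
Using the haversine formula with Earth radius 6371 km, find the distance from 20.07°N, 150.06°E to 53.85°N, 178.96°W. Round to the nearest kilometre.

4584 km

Δλ = -178.96 − 150.06 = -329.02°; wrapped into (−180°, 180°]: 30.98°.
Δφ = 53.85 − 20.07 = 33.78°.
a = sin²(Δφ/2) + cos φ₁ · cos φ₂ · sin²(Δλ/2) = 0.123931.
c = 2·atan2(√a, √(1−a)) = 0.71950 rad → d = 6371·c ≈ 4583.91 km.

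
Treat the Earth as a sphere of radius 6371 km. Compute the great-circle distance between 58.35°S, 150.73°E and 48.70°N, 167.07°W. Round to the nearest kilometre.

12511 km

Δλ = -167.07 − 150.73 = -317.80°; wrapped into (−180°, 180°]: 42.20°.
Δφ = 48.70 − -58.35 = 107.05°.
a = sin²(Δφ/2) + cos φ₁ · cos φ₂ · sin²(Δλ/2) = 0.691486.
c = 2·atan2(√a, √(1−a)) = 1.96381 rad → d = 6371·c ≈ 12511.41 km.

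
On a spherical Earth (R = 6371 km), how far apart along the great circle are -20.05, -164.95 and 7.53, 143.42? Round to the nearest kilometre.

Δλ = 143.42 − -164.95 = 308.37°; wrapped into (−180°, 180°]: -51.63°.
Δφ = 7.53 − -20.05 = 27.58°.
a = sin²(Δφ/2) + cos φ₁ · cos φ₂ · sin²(Δλ/2) = 0.233420.
c = 2·atan2(√a, √(1−a)) = 1.00846 rad → d = 6371·c ≈ 6424.93 km.

6425 km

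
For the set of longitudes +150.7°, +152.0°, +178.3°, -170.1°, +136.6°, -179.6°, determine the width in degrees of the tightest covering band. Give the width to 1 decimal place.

53.3°

Sort the longitudes: -179.6°, -170.1°, +136.6°, +150.7°, +152.0°, +178.3°.
Eastward gaps between consecutive values (wrapping around): 9.5°, 306.7°, 14.1°, 1.3°, 26.3°, 2.1°.
Largest gap = 306.7° ⇒ minimal covering band is its complement: 360° − 306.7° = 53.3°.
Band runs from +136.6° eastward to -170.1°, crossing the antimeridian.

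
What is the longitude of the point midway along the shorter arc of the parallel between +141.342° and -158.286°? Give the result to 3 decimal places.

Signed shortest Δλ from +141.342° to -158.286° is +60.372°.
Midpoint longitude = +141.342° + (+60.372°)/2 = +141.342° + 30.186° = +171.528°.
(The naïve average (+141.342 + -158.286)/2 = -8.472° is on the wrong side of the globe.)

+171.528°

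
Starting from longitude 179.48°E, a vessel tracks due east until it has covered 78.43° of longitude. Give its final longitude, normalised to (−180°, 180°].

102.09°W

Start at +179.48°; shift +78.43° → +257.91°.
+257.91° lies outside (−180°, 180°]; subtract 360° → -102.09°.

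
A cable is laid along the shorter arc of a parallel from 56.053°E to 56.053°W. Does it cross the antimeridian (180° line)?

No

Signed shortest Δλ = ((-56.053 − 56.053 + 180) mod 360) − 180 = -112.106°.
Going west by 112.106° from +56.053° reaches -56.053° without touching 180°.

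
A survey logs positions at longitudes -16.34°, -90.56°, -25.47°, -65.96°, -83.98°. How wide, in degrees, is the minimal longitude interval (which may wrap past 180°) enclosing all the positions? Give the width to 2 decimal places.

74.22°

Sort the longitudes: -90.56°, -83.98°, -65.96°, -25.47°, -16.34°.
Eastward gaps between consecutive values (wrapping around): 6.58°, 18.02°, 40.49°, 9.13°, 285.78°.
Largest gap = 285.78° ⇒ minimal covering band is its complement: 360° − 285.78° = 74.22°.
Band runs from -90.56° eastward to -16.34°.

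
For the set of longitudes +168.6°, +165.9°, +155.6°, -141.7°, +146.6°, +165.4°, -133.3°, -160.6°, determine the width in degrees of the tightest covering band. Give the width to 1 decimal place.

Sort the longitudes: -160.6°, -141.7°, -133.3°, +146.6°, +155.6°, +165.4°, +165.9°, +168.6°.
Eastward gaps between consecutive values (wrapping around): 18.9°, 8.4°, 279.9°, 9.0°, 9.8°, 0.5°, 2.7°, 30.8°.
Largest gap = 279.9° ⇒ minimal covering band is its complement: 360° − 279.9° = 80.1°.
Band runs from +146.6° eastward to -133.3°, crossing the antimeridian.

80.1°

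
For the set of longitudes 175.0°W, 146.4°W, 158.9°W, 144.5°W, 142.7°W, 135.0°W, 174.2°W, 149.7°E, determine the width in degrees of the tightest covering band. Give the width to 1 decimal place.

75.3°

Sort the longitudes: -175.0°, -174.2°, -158.9°, -146.4°, -144.5°, -142.7°, -135.0°, +149.7°.
Eastward gaps between consecutive values (wrapping around): 0.8°, 15.3°, 12.5°, 1.9°, 1.8°, 7.7°, 284.7°, 35.3°.
Largest gap = 284.7° ⇒ minimal covering band is its complement: 360° − 284.7° = 75.3°.
Band runs from +149.7° eastward to -135.0°, crossing the antimeridian.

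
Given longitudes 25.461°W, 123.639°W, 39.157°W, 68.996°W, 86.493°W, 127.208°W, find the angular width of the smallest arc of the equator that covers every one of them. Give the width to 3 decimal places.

101.747°

Sort the longitudes: -127.208°, -123.639°, -86.493°, -68.996°, -39.157°, -25.461°.
Eastward gaps between consecutive values (wrapping around): 3.569°, 37.146°, 17.497°, 29.839°, 13.696°, 258.253°.
Largest gap = 258.253° ⇒ minimal covering band is its complement: 360° − 258.253° = 101.747°.
Band runs from -127.208° eastward to -25.461°.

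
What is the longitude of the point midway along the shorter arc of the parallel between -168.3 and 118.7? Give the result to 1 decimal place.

+155.2°

Signed shortest Δλ from -168.3° to +118.7° is -73.0°.
Midpoint longitude = -168.3° + (-73.0°)/2 = -168.3° − 36.5° = -204.8°.
Normalise into (−180°, 180°]: +155.2°.
(The naïve average (-168.3 + +118.7)/2 = -24.8° is on the wrong side of the globe.)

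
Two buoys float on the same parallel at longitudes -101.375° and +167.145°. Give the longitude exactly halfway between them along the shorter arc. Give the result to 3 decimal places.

Signed shortest Δλ from -101.375° to +167.145° is -91.480°.
Midpoint longitude = -101.375° + (-91.480°)/2 = -101.375° − 45.740° = -147.115°.
(The naïve average (-101.375 + +167.145)/2 = 32.885° is on the wrong side of the globe.)

-147.115°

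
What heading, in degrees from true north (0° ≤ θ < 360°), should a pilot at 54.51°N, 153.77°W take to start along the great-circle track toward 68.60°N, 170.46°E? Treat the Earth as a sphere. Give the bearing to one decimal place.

324.5°

Δλ = 170.46 − -153.77 = 324.23°; wrapped into (−180°, 180°]: -35.77°.
θ = atan2( sin Δλ · cos φ₂ , cos φ₁ · sin φ₂ − sin φ₁ · cos φ₂ · cos Δλ )
  = atan2(-0.21328, 0.29949) = -35.457° → normalised to [0°, 360°): 324.543°.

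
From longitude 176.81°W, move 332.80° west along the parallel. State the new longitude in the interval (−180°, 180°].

149.61°W

Start at -176.81°; shift −332.80° → -509.61°.
-509.61° lies outside (−180°, 180°]; add 360° → -149.61°.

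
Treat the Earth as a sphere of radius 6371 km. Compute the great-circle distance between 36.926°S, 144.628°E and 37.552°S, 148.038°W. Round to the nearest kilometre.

5825 km

Δλ = -148.038 − 144.628 = -292.666°; wrapped into (−180°, 180°]: 67.334°.
Δφ = -37.552 − -36.926 = -0.626°.
a = sin²(Δφ/2) + cos φ₁ · cos φ₂ · sin²(Δλ/2) = 0.194802.
c = 2·atan2(√a, √(1−a)) = 0.91424 rad → d = 6371·c ≈ 5824.59 km.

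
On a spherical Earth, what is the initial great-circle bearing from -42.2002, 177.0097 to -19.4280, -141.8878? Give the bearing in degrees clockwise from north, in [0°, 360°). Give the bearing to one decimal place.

Δλ = -141.8878 − 177.0097 = -318.8975°; wrapped into (−180°, 180°]: 41.1025°.
θ = atan2( sin Δλ · cos φ₂ , cos φ₁ · sin φ₂ − sin φ₁ · cos φ₂ · cos Δλ )
  = atan2(0.61998, 0.23094) = 69.570° → normalised to [0°, 360°): 69.570°.

69.6°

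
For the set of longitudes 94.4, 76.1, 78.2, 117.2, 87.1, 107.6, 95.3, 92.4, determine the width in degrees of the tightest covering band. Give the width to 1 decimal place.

Sort the longitudes: +76.1°, +78.2°, +87.1°, +92.4°, +94.4°, +95.3°, +107.6°, +117.2°.
Eastward gaps between consecutive values (wrapping around): 2.1°, 8.9°, 5.3°, 2.0°, 0.9°, 12.3°, 9.6°, 318.9°.
Largest gap = 318.9° ⇒ minimal covering band is its complement: 360° − 318.9° = 41.1°.
Band runs from +76.1° eastward to +117.2°.

41.1°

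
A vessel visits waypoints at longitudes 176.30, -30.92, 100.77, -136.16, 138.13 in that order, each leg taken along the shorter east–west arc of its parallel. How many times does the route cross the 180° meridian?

Leg 1: +176.30° → -30.92°, shortest Δλ = 152.78° (east) — crosses 180°.
Leg 2: -30.92° → +100.77°, shortest Δλ = 131.69° (east) — does not cross 180°.
Leg 3: +100.77° → -136.16°, shortest Δλ = 123.07° (east) — crosses 180°.
Leg 4: -136.16° → +138.13°, shortest Δλ = -85.71° (west) — crosses 180°.
Total crossings: 3.

3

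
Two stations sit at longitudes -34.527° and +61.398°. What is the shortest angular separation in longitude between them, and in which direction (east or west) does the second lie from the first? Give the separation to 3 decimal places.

Raw difference: 61.398 − -34.527 = 95.925°.
Normalise into (−180°, 180°]: 95.925° stays 95.925°.
Positive ⇒ the second point lies to the east; separation 95.925°.

95.925° east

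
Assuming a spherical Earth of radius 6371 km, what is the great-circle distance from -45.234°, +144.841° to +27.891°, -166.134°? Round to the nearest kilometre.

9523 km

Δλ = -166.134 − 144.841 = -310.975°; wrapped into (−180°, 180°]: 49.025°.
Δφ = 27.891 − -45.234 = 73.125°.
a = sin²(Δφ/2) + cos φ₁ · cos φ₂ · sin²(Δλ/2) = 0.461996.
c = 2·atan2(√a, √(1−a)) = 1.49472 rad → d = 6371·c ≈ 9522.84 km.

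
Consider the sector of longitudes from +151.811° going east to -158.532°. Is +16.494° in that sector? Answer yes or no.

No

Band width going east from +151.811° to -158.532°: ((-158.532 − 151.811) mod 360) = 49.657°.
Offset of +16.494° east of the west edge: ((16.494 − 151.811) mod 360) = 224.683°.
224.683° > 49.657° ⇒ outside.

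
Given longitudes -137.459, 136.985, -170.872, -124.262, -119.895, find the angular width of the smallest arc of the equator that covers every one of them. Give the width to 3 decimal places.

Sort the longitudes: -170.872°, -137.459°, -124.262°, -119.895°, +136.985°.
Eastward gaps between consecutive values (wrapping around): 33.413°, 13.197°, 4.367°, 256.880°, 52.143°.
Largest gap = 256.880° ⇒ minimal covering band is its complement: 360° − 256.880° = 103.120°.
Band runs from +136.985° eastward to -119.895°, crossing the antimeridian.

103.120°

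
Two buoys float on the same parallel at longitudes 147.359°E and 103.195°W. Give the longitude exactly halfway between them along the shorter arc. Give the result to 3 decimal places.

Signed shortest Δλ from +147.359° to -103.195° is +109.446°.
Midpoint longitude = +147.359° + (+109.446°)/2 = +147.359° + 54.723° = +202.082°.
Normalise into (−180°, 180°]: -157.918°.
(The naïve average (+147.359 + -103.195)/2 = 22.082° is on the wrong side of the globe.)

157.918°W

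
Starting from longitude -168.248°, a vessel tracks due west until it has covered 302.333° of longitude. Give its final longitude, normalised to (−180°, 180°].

Start at -168.248°; shift −302.333° → -470.581°.
-470.581° lies outside (−180°, 180°]; add 360° → -110.581°.

-110.581°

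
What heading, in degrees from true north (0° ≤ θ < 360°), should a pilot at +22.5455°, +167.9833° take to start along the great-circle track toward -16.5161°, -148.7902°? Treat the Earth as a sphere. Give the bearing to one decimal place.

Δλ = -148.7902 − 167.9833 = -316.7735°; wrapped into (−180°, 180°]: 43.2265°.
θ = atan2( sin Δλ · cos φ₂ , cos φ₁ · sin φ₂ − sin φ₁ · cos φ₂ · cos Δλ )
  = atan2(0.65663, -0.53041) = 128.931° → normalised to [0°, 360°): 128.931°.

128.9°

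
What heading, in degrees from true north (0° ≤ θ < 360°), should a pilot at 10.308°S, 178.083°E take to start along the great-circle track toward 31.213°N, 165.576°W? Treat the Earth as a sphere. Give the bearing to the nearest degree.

20°

Δλ = -165.576 − 178.083 = -343.659°; wrapped into (−180°, 180°]: 16.341°.
θ = atan2( sin Δλ · cos φ₂ , cos φ₁ · sin φ₂ − sin φ₁ · cos φ₂ · cos Δλ )
  = atan2(0.24063, 0.65671) = 20.123° → normalised to [0°, 360°): 20.123°.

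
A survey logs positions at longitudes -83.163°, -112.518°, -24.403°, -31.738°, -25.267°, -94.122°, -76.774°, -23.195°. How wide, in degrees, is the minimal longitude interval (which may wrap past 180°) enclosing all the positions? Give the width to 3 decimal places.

Sort the longitudes: -112.518°, -94.122°, -83.163°, -76.774°, -31.738°, -25.267°, -24.403°, -23.195°.
Eastward gaps between consecutive values (wrapping around): 18.396°, 10.959°, 6.389°, 45.036°, 6.471°, 0.864°, 1.208°, 270.677°.
Largest gap = 270.677° ⇒ minimal covering band is its complement: 360° − 270.677° = 89.323°.
Band runs from -112.518° eastward to -23.195°.

89.323°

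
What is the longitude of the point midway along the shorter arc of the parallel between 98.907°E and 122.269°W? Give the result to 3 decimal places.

Signed shortest Δλ from +98.907° to -122.269° is +138.824°.
Midpoint longitude = +98.907° + (+138.824°)/2 = +98.907° + 69.412° = +168.319°.
(The naïve average (+98.907 + -122.269)/2 = -11.681° is on the wrong side of the globe.)

168.319°E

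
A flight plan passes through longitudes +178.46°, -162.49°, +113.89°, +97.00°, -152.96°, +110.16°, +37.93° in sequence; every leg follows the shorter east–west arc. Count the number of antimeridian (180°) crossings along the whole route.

Leg 1: +178.46° → -162.49°, shortest Δλ = 19.05° (east) — crosses 180°.
Leg 2: -162.49° → +113.89°, shortest Δλ = -83.62° (west) — crosses 180°.
Leg 3: +113.89° → +97.00°, shortest Δλ = -16.89° (west) — does not cross 180°.
Leg 4: +97.00° → -152.96°, shortest Δλ = 110.04° (east) — crosses 180°.
Leg 5: -152.96° → +110.16°, shortest Δλ = -96.88° (west) — crosses 180°.
Leg 6: +110.16° → +37.93°, shortest Δλ = -72.23° (west) — does not cross 180°.
Total crossings: 4.

4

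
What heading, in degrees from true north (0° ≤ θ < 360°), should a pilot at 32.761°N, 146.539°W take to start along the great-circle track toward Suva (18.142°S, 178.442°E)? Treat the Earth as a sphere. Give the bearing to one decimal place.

218.6°

Δλ = 178.442 − -146.539 = 324.981°; wrapped into (−180°, 180°]: -35.019°.
θ = atan2( sin Δλ · cos φ₂ , cos φ₁ · sin φ₂ − sin φ₁ · cos φ₂ · cos Δλ )
  = atan2(-0.54532, -0.68298) = -141.395° → normalised to [0°, 360°): 218.605°.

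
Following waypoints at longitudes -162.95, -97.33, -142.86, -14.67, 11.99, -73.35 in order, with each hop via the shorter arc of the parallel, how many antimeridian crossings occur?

Leg 1: -162.95° → -97.33°, shortest Δλ = 65.62° (east) — does not cross 180°.
Leg 2: -97.33° → -142.86°, shortest Δλ = -45.53° (west) — does not cross 180°.
Leg 3: -142.86° → -14.67°, shortest Δλ = 128.19° (east) — does not cross 180°.
Leg 4: -14.67° → +11.99°, shortest Δλ = 26.66° (east) — does not cross 180°.
Leg 5: +11.99° → -73.35°, shortest Δλ = -85.34° (west) — does not cross 180°.
Total crossings: 0.

0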